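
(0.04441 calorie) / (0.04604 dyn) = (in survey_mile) 250.8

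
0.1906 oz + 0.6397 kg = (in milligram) 6.451e+05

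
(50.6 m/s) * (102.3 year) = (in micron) 1.632e+17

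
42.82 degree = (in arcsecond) 1.542e+05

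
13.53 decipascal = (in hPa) 0.01353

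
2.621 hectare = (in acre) 6.477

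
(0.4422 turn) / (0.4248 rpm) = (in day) 0.0007229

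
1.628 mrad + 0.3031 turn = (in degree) 109.2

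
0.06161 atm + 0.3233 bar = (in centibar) 38.57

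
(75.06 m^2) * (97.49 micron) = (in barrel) 0.04603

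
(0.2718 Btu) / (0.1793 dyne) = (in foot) 5.247e+08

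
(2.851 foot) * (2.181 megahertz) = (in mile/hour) 4.24e+06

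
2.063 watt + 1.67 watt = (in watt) 3.733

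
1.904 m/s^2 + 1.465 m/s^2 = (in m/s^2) 3.369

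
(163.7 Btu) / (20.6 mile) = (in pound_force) 1.171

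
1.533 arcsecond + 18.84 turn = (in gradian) 7536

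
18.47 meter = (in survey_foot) 60.6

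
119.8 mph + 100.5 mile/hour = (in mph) 220.3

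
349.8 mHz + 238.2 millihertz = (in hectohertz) 0.00588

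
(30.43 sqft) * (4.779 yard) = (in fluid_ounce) 4.177e+05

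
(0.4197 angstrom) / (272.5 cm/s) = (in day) 1.783e-16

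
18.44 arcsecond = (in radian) 8.94e-05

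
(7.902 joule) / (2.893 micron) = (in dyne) 2.731e+11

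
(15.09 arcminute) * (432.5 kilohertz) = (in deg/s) 1.088e+05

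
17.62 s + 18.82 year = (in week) 981.3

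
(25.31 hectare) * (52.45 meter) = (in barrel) 8.35e+07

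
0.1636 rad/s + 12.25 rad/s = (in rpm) 118.5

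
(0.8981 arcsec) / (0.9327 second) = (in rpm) 4.458e-05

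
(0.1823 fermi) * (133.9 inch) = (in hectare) 6.2e-20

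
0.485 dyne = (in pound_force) 1.09e-06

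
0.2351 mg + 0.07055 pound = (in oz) 1.129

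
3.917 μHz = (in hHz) 3.917e-08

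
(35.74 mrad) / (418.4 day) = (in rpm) 9.441e-09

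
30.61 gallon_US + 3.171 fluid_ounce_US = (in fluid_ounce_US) 3921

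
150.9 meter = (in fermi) 1.509e+17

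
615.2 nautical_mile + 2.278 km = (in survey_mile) 709.4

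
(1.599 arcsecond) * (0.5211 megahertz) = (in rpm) 38.58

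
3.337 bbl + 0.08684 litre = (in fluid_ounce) 1.794e+04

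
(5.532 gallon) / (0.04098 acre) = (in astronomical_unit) 8.441e-16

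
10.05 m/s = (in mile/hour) 22.48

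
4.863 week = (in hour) 817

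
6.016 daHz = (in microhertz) 6.016e+07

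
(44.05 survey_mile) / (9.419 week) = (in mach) 3.655e-05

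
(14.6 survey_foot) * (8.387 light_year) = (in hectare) 3.531e+13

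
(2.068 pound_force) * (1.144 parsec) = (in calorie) 7.761e+16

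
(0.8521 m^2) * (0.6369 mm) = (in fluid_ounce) 18.35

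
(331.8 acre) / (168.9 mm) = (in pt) 2.254e+10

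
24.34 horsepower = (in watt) 1.815e+04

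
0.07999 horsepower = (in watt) 59.65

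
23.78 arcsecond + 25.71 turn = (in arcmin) 5.553e+05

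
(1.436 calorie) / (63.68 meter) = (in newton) 0.09435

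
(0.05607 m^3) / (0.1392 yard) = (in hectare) 4.405e-05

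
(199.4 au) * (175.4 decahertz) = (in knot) 1.017e+17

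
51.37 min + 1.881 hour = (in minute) 164.2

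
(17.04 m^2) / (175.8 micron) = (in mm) 9.693e+07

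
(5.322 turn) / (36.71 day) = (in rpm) 0.0001007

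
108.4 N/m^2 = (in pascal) 108.4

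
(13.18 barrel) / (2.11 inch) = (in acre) 0.009661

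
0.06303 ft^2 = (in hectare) 5.856e-07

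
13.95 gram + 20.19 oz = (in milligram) 5.863e+05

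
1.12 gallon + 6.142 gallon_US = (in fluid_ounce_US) 929.5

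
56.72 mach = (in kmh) 6.953e+04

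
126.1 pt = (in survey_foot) 0.1459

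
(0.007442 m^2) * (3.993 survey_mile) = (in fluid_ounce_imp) 1.683e+06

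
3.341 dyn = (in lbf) 7.511e-06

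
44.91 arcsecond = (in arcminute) 0.7485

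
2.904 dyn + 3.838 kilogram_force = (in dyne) 3.764e+06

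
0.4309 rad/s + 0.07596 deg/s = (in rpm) 4.127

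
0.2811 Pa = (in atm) 2.774e-06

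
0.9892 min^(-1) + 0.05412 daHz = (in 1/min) 33.46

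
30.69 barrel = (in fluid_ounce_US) 1.65e+05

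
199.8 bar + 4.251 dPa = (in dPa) 1.998e+08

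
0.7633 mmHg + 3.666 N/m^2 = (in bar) 0.001054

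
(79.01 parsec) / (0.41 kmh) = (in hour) 5.946e+15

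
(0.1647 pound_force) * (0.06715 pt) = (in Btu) 1.645e-08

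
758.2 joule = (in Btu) 0.7186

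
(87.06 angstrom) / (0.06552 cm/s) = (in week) 2.197e-11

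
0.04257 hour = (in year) 4.86e-06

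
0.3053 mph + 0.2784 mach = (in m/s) 94.93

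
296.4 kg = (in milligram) 2.964e+08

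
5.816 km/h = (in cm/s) 161.6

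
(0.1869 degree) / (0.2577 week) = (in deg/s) 1.199e-06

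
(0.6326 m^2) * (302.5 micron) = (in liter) 0.1914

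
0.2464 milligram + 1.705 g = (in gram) 1.705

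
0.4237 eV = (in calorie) 1.622e-20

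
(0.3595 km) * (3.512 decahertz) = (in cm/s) 1.263e+06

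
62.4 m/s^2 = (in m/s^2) 62.4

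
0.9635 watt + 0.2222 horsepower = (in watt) 166.7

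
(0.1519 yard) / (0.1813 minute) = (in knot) 0.02482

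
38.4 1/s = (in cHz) 3840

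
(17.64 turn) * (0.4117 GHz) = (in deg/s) 2.614e+12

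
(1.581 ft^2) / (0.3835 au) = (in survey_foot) 8.4e-12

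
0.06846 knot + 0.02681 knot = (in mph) 0.1096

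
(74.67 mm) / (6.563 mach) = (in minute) 5.569e-07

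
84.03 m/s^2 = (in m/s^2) 84.03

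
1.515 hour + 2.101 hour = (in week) 0.02152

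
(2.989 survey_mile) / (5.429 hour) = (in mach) 0.0007228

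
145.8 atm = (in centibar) 1.477e+04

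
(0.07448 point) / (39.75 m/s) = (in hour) 1.836e-10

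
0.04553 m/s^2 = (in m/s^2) 0.04553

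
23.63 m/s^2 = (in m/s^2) 23.63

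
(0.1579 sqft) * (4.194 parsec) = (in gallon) 5.015e+17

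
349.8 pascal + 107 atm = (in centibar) 1.084e+04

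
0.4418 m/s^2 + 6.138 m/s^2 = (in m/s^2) 6.58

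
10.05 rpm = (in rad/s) 1.052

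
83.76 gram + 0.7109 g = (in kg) 0.08447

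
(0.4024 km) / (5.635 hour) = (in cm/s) 1.984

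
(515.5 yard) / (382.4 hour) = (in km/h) 0.001233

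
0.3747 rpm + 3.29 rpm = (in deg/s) 21.99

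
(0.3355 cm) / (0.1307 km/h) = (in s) 0.09241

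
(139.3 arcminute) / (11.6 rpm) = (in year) 1.058e-09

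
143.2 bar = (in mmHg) 1.074e+05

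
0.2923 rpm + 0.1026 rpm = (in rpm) 0.3949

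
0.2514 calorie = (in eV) 6.565e+18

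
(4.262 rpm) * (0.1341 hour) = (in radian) 215.5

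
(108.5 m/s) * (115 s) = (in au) 8.341e-08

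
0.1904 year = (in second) 6.004e+06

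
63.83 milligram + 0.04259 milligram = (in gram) 0.06387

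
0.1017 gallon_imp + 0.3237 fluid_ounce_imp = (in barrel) 0.002966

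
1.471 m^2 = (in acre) 0.0003635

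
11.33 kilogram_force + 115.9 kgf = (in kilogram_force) 127.2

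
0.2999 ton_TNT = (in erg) 1.255e+16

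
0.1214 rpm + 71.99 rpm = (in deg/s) 432.7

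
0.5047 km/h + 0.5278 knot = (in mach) 0.001209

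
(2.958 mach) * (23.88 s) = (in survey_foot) 7.891e+04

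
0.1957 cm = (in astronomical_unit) 1.308e-14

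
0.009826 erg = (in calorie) 2.348e-10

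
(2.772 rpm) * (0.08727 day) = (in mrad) 2.189e+06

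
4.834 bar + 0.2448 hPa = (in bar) 4.834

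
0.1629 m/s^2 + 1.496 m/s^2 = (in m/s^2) 1.659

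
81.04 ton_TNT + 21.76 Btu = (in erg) 3.391e+18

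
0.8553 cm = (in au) 5.717e-14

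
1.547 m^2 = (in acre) 0.0003823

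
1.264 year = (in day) 461.4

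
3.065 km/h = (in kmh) 3.065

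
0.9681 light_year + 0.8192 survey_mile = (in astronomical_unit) 6.122e+04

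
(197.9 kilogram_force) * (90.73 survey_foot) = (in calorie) 1.283e+04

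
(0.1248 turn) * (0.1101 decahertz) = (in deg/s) 49.47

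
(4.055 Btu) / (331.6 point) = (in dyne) 3.657e+09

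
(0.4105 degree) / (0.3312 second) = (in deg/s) 1.239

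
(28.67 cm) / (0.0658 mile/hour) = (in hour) 0.002707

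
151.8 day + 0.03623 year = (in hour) 3961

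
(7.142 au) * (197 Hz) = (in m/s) 2.105e+14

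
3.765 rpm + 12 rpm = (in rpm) 15.77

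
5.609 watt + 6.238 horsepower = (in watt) 4657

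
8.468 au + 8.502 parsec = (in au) 1.754e+06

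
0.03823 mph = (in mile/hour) 0.03823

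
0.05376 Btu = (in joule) 56.72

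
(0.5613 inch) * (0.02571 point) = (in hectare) 1.293e-11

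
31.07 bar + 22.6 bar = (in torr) 4.026e+04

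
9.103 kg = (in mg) 9.103e+06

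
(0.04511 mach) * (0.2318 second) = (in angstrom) 3.56e+10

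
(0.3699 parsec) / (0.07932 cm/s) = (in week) 2.379e+13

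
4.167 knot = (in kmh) 7.717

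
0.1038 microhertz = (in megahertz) 1.038e-13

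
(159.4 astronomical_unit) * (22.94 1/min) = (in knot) 1.772e+13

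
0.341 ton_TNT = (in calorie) 3.41e+08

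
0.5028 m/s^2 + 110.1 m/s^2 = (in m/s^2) 110.6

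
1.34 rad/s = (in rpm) 12.8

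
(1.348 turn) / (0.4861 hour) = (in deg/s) 0.2773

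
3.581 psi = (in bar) 0.2469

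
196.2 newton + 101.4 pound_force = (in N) 647.2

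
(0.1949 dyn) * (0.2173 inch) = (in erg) 0.1076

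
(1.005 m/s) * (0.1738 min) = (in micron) 1.048e+07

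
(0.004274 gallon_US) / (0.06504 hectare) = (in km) 2.488e-11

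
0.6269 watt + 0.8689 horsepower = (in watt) 648.6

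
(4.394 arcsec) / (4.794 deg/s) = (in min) 4.243e-06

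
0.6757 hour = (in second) 2433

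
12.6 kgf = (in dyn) 1.236e+07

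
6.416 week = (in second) 3.88e+06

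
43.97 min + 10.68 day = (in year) 0.02934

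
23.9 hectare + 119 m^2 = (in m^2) 2.391e+05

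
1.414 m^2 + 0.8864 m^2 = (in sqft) 24.76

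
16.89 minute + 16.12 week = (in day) 112.9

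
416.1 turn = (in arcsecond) 5.393e+08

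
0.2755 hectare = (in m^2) 2755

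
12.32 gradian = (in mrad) 193.5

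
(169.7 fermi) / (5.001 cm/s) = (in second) 3.393e-12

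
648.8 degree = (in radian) 11.32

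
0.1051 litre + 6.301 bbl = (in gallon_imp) 220.4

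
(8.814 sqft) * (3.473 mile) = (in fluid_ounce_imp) 1.611e+08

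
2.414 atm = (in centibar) 244.6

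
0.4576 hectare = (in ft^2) 4.926e+04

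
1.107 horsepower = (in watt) 825.5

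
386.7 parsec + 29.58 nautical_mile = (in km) 1.193e+16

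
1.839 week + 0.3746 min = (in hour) 309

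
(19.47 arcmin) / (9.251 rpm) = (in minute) 9.744e-05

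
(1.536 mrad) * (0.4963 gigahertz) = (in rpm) 7.28e+06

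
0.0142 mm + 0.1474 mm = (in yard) 0.0001767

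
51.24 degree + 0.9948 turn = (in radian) 7.145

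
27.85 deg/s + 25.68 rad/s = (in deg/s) 1499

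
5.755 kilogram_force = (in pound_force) 12.69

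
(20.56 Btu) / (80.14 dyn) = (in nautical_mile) 1.462e+04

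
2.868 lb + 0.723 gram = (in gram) 1302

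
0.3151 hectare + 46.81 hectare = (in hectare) 47.13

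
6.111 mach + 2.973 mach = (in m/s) 3093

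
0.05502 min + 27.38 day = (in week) 3.911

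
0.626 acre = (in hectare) 0.2533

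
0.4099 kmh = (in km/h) 0.4099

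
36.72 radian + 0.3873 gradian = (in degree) 2104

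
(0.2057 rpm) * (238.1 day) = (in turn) 7.053e+04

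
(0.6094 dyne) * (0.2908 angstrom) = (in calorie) 4.236e-17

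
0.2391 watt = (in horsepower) 0.0003206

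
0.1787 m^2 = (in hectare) 1.787e-05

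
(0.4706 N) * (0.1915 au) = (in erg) 1.348e+17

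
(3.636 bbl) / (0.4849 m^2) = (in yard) 1.304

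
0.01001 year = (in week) 0.522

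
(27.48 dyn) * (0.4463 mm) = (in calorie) 2.931e-08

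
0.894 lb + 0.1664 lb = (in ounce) 16.97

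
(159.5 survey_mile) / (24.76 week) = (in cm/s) 1.714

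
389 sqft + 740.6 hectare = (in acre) 1830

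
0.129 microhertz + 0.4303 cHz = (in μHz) 4303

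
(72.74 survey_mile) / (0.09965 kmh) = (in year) 0.1341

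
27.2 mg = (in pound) 5.997e-05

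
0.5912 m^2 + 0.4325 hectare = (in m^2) 4326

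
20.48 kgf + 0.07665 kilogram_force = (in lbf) 45.32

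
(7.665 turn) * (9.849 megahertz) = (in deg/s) 2.718e+10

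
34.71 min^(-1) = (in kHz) 0.0005785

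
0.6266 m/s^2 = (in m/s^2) 0.6266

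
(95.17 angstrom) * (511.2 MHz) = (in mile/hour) 10.88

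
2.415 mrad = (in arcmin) 8.302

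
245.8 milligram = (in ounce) 0.00867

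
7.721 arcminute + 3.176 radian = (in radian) 3.178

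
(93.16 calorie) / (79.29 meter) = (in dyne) 4.916e+05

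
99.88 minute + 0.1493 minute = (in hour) 1.667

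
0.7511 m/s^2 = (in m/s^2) 0.7511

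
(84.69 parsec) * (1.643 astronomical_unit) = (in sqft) 6.914e+30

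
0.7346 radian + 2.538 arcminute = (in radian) 0.7353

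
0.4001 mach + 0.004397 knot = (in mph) 304.8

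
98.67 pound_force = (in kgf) 44.76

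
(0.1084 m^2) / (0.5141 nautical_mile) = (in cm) 0.01139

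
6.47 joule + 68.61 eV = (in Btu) 0.006132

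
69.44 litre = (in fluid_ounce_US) 2348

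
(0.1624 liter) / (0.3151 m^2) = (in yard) 0.0005636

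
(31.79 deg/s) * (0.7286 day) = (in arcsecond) 7.204e+09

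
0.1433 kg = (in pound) 0.3159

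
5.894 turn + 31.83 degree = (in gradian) 2393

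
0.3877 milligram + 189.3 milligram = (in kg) 0.0001897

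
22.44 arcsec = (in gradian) 0.006926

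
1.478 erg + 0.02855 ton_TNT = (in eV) 7.456e+26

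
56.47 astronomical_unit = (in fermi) 8.448e+27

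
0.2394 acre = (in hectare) 0.09688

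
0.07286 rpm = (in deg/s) 0.4372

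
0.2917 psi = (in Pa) 2011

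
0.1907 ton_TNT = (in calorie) 1.907e+08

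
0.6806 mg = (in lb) 1.5e-06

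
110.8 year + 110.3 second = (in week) 5777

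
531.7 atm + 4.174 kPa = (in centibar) 5.388e+04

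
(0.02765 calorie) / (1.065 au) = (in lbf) 1.632e-13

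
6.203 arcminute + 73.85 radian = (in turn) 11.75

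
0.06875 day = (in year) 0.0001884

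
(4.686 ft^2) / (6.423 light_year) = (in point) 2.031e-14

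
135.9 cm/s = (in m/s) 1.359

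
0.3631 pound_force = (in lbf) 0.3631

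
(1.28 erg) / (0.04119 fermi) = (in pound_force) 6.986e+08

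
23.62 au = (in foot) 1.159e+13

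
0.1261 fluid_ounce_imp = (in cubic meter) 3.583e-06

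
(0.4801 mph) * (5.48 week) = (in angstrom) 7.113e+15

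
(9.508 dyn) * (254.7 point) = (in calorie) 2.042e-06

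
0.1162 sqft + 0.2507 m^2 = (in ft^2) 2.815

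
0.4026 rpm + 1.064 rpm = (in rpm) 1.467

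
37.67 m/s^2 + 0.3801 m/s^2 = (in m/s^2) 38.05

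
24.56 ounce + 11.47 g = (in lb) 1.56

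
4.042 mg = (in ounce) 0.0001426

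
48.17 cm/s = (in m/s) 0.4817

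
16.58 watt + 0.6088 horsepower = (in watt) 470.6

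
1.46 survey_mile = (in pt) 6.66e+06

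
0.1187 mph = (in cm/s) 5.306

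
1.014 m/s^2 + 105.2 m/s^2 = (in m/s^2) 106.2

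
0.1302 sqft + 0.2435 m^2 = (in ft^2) 2.751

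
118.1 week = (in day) 826.7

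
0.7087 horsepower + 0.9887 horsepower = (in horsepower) 1.697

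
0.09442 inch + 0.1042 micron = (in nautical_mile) 1.295e-06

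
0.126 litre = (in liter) 0.126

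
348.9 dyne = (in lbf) 0.0007844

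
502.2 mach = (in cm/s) 1.71e+07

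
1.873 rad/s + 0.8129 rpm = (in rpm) 18.7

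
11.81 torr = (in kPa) 1.575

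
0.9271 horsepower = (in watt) 691.3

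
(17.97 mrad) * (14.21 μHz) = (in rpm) 2.438e-06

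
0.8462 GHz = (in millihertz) 8.462e+11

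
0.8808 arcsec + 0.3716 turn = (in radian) 2.335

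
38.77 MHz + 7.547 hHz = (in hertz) 3.877e+07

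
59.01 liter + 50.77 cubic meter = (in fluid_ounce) 1.719e+06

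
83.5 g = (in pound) 0.1841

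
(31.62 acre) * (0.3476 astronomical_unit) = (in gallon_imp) 1.464e+18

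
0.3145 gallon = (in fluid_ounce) 40.26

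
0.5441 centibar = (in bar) 0.005441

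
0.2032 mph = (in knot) 0.1766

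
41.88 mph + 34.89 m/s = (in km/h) 193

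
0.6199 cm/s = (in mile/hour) 0.01387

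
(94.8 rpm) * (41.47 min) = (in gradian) 1.573e+06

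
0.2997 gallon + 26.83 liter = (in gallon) 7.387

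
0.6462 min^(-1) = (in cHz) 1.077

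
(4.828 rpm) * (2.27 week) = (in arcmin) 2.386e+09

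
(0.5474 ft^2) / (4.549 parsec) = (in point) 1.027e-15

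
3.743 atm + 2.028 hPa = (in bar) 3.795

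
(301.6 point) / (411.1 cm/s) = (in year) 8.207e-10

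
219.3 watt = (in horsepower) 0.2941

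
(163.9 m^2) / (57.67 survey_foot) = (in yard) 10.2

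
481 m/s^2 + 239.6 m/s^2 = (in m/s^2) 720.6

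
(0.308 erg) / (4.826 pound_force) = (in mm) 1.435e-06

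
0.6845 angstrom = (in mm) 6.845e-08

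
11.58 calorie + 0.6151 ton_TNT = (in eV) 1.606e+28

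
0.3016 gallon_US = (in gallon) 0.3016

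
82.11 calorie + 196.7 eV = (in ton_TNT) 8.211e-08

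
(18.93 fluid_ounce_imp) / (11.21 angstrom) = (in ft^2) 5.165e+06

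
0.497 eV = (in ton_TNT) 1.903e-29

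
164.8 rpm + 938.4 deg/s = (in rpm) 321.2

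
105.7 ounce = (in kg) 2.997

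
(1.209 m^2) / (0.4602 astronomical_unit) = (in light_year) 1.856e-27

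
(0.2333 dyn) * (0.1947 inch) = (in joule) 1.154e-08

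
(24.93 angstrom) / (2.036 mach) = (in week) 5.946e-18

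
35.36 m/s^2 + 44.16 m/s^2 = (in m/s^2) 79.52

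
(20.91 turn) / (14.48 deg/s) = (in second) 519.9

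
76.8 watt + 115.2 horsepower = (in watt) 8.598e+04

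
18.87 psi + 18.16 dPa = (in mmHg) 975.9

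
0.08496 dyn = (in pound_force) 1.91e-07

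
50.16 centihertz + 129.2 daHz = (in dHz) 1.293e+04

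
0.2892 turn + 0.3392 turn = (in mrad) 3948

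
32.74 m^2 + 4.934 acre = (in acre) 4.942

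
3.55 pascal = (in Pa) 3.55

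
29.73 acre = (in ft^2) 1.295e+06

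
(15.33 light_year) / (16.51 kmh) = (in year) 1.003e+09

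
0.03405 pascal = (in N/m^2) 0.03405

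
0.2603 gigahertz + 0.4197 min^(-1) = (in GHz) 0.2603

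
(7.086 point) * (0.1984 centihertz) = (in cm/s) 0.000496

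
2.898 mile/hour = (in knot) 2.518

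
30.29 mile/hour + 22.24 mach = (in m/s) 7586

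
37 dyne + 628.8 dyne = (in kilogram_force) 0.0006789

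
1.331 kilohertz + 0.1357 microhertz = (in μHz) 1.331e+09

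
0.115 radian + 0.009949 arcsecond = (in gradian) 7.321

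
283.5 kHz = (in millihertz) 2.835e+08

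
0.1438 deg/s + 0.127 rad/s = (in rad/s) 0.1295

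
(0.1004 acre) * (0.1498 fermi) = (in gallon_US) 1.608e-11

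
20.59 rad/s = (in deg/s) 1180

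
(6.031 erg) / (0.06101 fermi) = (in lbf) 2.222e+09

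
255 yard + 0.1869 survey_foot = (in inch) 9182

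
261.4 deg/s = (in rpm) 43.57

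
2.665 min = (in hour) 0.04442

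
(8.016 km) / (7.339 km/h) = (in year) 0.0001247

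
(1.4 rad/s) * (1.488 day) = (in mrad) 1.8e+08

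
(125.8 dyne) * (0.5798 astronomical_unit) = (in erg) 1.091e+15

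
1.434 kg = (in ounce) 50.58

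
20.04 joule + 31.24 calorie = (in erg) 1.507e+09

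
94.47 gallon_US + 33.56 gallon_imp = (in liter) 510.2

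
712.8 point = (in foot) 0.825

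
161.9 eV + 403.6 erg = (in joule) 4.036e-05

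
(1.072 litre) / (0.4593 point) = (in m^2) 6.616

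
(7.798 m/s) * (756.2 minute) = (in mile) 219.8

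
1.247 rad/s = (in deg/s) 71.45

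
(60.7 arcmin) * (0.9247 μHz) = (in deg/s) 9.355e-07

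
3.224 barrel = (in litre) 512.6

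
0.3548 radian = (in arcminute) 1220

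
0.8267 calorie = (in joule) 3.459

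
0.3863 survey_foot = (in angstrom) 1.177e+09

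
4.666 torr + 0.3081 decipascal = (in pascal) 622.1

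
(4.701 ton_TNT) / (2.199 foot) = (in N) 2.935e+10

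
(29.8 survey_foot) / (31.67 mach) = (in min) 1.404e-05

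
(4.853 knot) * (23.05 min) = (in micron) 3.453e+09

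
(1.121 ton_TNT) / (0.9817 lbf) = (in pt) 3.045e+12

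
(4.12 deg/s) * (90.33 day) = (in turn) 8.932e+04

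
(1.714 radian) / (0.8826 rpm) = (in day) 0.0002146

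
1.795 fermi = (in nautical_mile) 9.692e-19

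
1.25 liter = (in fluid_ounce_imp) 43.99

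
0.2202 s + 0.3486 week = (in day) 2.44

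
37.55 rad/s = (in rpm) 358.6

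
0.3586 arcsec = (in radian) 1.739e-06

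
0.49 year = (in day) 178.8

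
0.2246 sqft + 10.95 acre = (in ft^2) 4.77e+05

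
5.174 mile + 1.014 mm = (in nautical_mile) 4.496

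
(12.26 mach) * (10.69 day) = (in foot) 1.265e+10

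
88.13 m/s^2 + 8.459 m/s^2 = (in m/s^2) 96.59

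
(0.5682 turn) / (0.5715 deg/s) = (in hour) 0.09942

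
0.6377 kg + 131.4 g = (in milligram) 7.691e+05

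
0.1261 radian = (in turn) 0.02007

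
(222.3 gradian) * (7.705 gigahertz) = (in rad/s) 2.69e+10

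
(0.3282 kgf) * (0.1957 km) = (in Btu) 0.597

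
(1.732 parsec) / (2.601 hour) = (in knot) 1.109e+13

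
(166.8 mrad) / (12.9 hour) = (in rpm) 3.43e-05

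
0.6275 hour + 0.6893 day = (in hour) 17.17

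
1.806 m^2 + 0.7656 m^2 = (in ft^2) 27.68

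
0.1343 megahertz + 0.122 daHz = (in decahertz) 1.343e+04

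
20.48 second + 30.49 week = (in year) 0.5847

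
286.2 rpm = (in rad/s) 29.97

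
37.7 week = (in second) 2.28e+07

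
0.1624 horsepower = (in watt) 121.1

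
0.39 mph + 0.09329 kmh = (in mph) 0.448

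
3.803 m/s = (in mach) 0.01117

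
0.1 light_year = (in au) 6324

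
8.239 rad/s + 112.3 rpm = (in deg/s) 1146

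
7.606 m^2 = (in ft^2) 81.87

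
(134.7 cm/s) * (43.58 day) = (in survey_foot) 1.664e+07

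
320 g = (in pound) 0.7055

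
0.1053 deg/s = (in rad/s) 0.001838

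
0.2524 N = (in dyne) 2.524e+04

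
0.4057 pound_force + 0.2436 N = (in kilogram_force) 0.2089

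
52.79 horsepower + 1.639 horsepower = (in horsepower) 54.43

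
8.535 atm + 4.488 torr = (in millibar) 8654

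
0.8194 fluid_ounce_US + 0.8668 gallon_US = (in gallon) 0.8732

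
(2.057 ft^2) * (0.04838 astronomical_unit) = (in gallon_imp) 3.042e+11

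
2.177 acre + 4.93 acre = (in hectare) 2.876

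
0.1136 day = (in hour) 2.726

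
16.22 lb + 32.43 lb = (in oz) 778.4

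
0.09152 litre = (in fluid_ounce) 3.095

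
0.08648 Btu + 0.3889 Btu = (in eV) 3.13e+21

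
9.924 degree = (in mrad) 173.2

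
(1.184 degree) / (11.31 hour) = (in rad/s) 5.075e-07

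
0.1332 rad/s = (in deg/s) 7.632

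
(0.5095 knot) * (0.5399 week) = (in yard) 9.36e+04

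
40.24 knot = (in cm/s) 2070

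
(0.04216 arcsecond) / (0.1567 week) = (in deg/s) 1.236e-10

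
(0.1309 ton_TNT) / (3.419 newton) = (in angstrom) 1.602e+18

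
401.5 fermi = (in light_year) 4.244e-29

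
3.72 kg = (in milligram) 3.72e+06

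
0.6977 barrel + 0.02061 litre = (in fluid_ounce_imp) 3905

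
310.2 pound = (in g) 1.407e+05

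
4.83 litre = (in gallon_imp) 1.062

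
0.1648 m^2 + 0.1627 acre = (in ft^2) 7089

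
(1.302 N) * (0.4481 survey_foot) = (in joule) 0.1778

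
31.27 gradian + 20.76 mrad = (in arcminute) 1760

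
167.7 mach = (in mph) 1.277e+05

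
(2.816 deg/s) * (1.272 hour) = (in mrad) 2.251e+05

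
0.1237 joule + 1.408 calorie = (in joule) 6.015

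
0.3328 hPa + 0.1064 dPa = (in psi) 0.004828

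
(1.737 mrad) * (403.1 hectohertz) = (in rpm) 668.6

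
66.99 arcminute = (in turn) 0.003101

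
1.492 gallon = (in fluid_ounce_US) 191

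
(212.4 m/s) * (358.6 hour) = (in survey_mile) 1.704e+05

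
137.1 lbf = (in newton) 609.9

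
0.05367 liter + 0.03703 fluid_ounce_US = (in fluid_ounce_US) 1.852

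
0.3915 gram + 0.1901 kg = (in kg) 0.1905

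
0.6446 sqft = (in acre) 1.48e-05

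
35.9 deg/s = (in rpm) 5.983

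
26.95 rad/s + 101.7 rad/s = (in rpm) 1229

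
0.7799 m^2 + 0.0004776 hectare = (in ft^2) 59.8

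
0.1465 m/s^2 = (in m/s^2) 0.1465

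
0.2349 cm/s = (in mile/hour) 0.005255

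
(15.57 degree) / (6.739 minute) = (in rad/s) 0.0006721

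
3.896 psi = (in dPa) 2.686e+05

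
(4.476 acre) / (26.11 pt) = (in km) 1967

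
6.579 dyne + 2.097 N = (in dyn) 2.097e+05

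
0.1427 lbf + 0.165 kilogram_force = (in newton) 2.253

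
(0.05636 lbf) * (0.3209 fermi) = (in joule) 8.045e-17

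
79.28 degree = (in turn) 0.2202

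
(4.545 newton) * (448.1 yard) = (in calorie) 445.1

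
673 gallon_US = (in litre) 2548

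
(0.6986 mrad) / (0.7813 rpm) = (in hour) 2.372e-06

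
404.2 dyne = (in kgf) 0.0004122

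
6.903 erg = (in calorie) 1.65e-07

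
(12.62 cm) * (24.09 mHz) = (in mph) 0.006801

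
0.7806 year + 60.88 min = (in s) 2.462e+07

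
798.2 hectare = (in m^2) 7.982e+06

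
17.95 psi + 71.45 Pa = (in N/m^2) 1.238e+05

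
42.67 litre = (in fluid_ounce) 1443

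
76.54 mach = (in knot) 5.066e+04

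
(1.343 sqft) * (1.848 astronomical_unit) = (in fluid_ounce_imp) 1.214e+15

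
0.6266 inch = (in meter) 0.01592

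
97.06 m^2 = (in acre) 0.02398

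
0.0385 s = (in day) 4.456e-07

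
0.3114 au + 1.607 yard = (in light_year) 4.924e-06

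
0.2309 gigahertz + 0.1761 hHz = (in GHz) 0.2309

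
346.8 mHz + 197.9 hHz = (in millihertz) 1.979e+07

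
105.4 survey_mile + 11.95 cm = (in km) 169.6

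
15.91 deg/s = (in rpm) 2.652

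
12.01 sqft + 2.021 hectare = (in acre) 4.994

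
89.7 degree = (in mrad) 1566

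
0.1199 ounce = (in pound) 0.007494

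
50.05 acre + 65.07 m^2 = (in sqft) 2.181e+06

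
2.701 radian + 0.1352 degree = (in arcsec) 5.576e+05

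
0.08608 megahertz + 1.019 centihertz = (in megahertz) 0.08608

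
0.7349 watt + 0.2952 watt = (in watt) 1.03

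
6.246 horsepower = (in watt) 4658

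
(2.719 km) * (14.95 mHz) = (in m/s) 40.65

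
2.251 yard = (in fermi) 2.058e+15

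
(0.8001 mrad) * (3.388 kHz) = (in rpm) 25.89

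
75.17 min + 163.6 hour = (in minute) 9891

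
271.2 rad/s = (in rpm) 2590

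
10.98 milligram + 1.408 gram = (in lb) 0.003128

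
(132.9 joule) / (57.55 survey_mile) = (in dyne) 143.5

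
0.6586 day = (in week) 0.09409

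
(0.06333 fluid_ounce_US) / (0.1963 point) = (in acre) 6.683e-06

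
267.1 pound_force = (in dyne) 1.188e+08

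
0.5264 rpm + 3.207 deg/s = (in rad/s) 0.1111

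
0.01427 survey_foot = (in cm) 0.435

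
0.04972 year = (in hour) 435.5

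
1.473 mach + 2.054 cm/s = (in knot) 975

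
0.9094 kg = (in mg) 9.094e+05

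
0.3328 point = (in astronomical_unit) 7.848e-16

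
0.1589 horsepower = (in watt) 118.5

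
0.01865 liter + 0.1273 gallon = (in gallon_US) 0.1322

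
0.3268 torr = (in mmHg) 0.3268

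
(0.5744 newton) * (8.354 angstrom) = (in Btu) 4.548e-13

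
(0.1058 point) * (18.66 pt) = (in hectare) 2.457e-11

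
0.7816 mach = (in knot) 517.3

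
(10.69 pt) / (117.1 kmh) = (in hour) 3.22e-08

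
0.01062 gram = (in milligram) 10.62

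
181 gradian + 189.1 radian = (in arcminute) 6.599e+05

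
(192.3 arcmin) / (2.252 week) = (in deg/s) 2.353e-06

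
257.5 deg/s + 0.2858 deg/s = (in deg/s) 257.8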